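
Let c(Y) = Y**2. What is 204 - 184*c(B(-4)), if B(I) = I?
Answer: -2740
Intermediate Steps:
204 - 184*c(B(-4)) = 204 - 184*(-4)**2 = 204 - 184*16 = 204 - 2944 = -2740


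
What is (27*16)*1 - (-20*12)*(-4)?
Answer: -528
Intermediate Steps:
(27*16)*1 - (-20*12)*(-4) = 432*1 - (-240)*(-4) = 432 - 1*960 = 432 - 960 = -528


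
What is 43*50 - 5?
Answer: 2145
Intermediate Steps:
43*50 - 5 = 2150 - 5 = 2145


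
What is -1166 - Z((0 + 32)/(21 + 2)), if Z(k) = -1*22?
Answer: -1144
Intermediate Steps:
Z(k) = -22
-1166 - Z((0 + 32)/(21 + 2)) = -1166 - 1*(-22) = -1166 + 22 = -1144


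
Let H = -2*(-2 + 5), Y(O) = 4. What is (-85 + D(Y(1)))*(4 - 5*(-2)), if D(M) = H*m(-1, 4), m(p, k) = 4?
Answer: -1526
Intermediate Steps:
H = -6 (H = -2*3 = -6)
D(M) = -24 (D(M) = -6*4 = -24)
(-85 + D(Y(1)))*(4 - 5*(-2)) = (-85 - 24)*(4 - 5*(-2)) = -109*(4 + 10) = -109*14 = -1526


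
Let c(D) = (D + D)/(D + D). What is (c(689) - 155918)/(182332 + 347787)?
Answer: -155917/530119 ≈ -0.29412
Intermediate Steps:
c(D) = 1 (c(D) = (2*D)/((2*D)) = (2*D)*(1/(2*D)) = 1)
(c(689) - 155918)/(182332 + 347787) = (1 - 155918)/(182332 + 347787) = -155917/530119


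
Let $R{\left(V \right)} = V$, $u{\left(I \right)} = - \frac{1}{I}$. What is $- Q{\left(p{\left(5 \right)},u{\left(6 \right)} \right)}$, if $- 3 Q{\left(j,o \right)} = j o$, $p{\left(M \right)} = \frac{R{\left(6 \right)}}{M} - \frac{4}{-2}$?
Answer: $- \frac{8}{45} \approx -0.17778$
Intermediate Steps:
$p{\left(M \right)} = 2 + \frac{6}{M}$ ($p{\left(M \right)} = \frac{6}{M} - \frac{4}{-2} = \frac{6}{M} - -2 = \frac{6}{M} + 2 = 2 + \frac{6}{M}$)
$Q{\left(j,o \right)} = - \frac{j o}{3}$
$- Q{\left(p{\left(5 \right)},u{\left(6 \right)} \right)} = - \frac{\left(-1\right) \left(2 + \frac{6}{5}\right) \left(- \frac{1}{6}\right)}{3} = - \frac{\left(-1\right) \left(2 + 6 \cdot \frac{1}{5}\right) \left(\left(-1\right) \frac{1}{6}\right)}{3} = - \frac{\left(-1\right) \left(2 + \frac{6}{5}\right) \left(-1\right)}{3 \cdot 6} = - \frac{\left(-1\right) 16 \left(-1\right)}{3 \cdot 5 \cdot 6} = \left(-1\right) \frac{8}{45} = - \frac{8}{45}$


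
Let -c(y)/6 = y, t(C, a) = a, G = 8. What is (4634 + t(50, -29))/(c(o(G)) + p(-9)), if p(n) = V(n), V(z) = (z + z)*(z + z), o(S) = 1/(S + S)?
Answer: 12280/863 ≈ 14.229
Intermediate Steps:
o(S) = 1/(2*S)
c(y) = -6*y
V(z) = 4*z**2 (V(z) = (2*z)*(2*z) = 4*z**2)
p(n) = 4*n**2
(4634 + t(50, -29))/(c(o(G)) + p(-9)) = (4634 - 29)/(-3/8 + 4*(-9)**2) = 4605/(-3/8 + 4*81) = 4605/(-6*1/16 + 324) = 4605/(-3/8 + 324) = 4605/(2589/8) = 4605*(8/2589) = 12280/863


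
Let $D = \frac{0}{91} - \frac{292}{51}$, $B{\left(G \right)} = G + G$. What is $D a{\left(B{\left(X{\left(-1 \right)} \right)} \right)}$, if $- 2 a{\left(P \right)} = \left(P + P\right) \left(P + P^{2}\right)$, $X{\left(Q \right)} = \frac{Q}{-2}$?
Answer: $\frac{584}{51} \approx 11.451$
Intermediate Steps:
$X{\left(Q \right)} = - \frac{Q}{2}$ ($X{\left(Q \right)} = Q \left(- \frac{1}{2}\right) = - \frac{Q}{2}$)
$B{\left(G \right)} = 2 G$
$a{\left(P \right)} = - P \left(P + P^{2}\right)$ ($a{\left(P \right)} = - \frac{\left(P + P\right) \left(P + P^{2}\right)}{2} = - \frac{2 P \left(P + P^{2}\right)}{2} = - P \left(P + P^{2}\right)$)
$D = - \frac{292}{51}$ ($D = 0 \cdot \frac{1}{91} - \frac{292}{51} = 0 - \frac{292}{51} = - \frac{292}{51} \approx -5.7255$)
$D a{\left(B{\left(X{\left(-1 \right)} \right)} \right)} = - \frac{292 \left(2 \left(\left(- \frac{1}{2}\right) \left(-1\right)\right)\right)^{2} \left(-1 - 2 \left(\left(- \frac{1}{2}\right) \left(-1\right)\right)\right)}{51} = - \frac{292 \left(2 \cdot \frac{1}{2}\right)^{2} \left(-1 - 2 \cdot \frac{1}{2}\right)}{51} = - \frac{292 \cdot 1^{2} \left(-1 - 1\right)}{51} = - \frac{292 \cdot 1 \left(-1 - 1\right)}{51} = - \frac{292 \cdot 1 \left(-2\right)}{51} = \left(- \frac{292}{51}\right) \left(-2\right) = \frac{584}{51}$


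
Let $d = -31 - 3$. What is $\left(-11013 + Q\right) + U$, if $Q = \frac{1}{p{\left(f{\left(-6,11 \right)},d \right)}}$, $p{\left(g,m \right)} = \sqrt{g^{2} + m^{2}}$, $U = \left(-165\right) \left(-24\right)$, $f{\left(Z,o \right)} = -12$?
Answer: $-7053 + \frac{\sqrt{13}}{130} \approx -7053.0$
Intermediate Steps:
$d = -34$
$U = 3960$
$Q = \frac{\sqrt{13}}{130}$ ($Q = \frac{1}{\sqrt{\left(-12\right)^{2} + \left(-34\right)^{2}}} = \frac{1}{\sqrt{144 + 1156}} = \frac{1}{\sqrt{1300}} = \frac{1}{10 \sqrt{13}} = \frac{\sqrt{13}}{130} \approx 0.027735$)
$\left(-11013 + Q\right) + U = \left(-11013 + \frac{\sqrt{13}}{130}\right) + 3960 = -7053 + \frac{\sqrt{13}}{130}$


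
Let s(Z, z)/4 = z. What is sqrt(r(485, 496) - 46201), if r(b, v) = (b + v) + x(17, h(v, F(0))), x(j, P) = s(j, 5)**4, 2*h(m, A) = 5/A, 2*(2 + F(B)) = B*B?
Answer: 2*sqrt(28695) ≈ 338.79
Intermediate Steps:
F(B) = -2 + B**2/2 (F(B) = -2 + (B*B)/2 = -2 + B**2/2)
s(Z, z) = 4*z
h(m, A) = 5/(2*A) (h(m, A) = (5/A)/2 = 5/(2*A))
x(j, P) = 160000 (x(j, P) = (4*5)**4 = 20**4 = 160000)
r(b, v) = 160000 + b + v (r(b, v) = (b + v) + 160000 = 160000 + b + v)
sqrt(r(485, 496) - 46201) = sqrt((160000 + 485 + 496) - 46201) = sqrt(160981 - 46201) = sqrt(114780) = 2*sqrt(28695)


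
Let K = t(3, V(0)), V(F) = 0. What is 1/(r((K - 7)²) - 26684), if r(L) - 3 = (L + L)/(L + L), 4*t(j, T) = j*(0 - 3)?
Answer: -1/26680 ≈ -3.7481e-5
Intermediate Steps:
t(j, T) = -3*j/4 (t(j, T) = (j*(0 - 3))/4 = (j*(-3))/4 = (-3*j)/4 = -3*j/4)
K = -9/4 (K = -¾*3 = -9/4 ≈ -2.2500)
r(L) = 4 (r(L) = 3 + (L + L)/(L + L) = 3 + (2*L)/((2*L)) = 3 + (2*L)*(1/(2*L)) = 3 + 1 = 4)
1/(r((K - 7)²) - 26684) = 1/(4 - 26684) = 1/(-26680) = -1/26680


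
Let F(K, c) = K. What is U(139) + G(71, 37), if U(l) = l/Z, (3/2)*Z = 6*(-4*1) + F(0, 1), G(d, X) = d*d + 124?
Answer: 82501/16 ≈ 5156.3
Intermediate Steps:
G(d, X) = 124 + d² (G(d, X) = d² + 124 = 124 + d²)
Z = -16 (Z = 2*(6*(-4*1) + 0)/3 = 2*(6*(-4) + 0)/3 = 2*(-24 + 0)/3 = (⅔)*(-24) = -16)
U(l) = -l/16 (U(l) = l/(-16) = l*(-1/16) = -l/16)
U(139) + G(71, 37) = -1/16*139 + (124 + 71²) = -139/16 + (124 + 5041) = -139/16 + 5165 = 82501/16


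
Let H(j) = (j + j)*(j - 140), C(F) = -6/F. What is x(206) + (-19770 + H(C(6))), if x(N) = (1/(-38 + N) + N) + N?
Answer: -3204767/168 ≈ -19076.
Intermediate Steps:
x(N) = 1/(-38 + N) + 2*N (x(N) = (N + 1/(-38 + N)) + N = 1/(-38 + N) + 2*N)
H(j) = 2*j*(-140 + j) (H(j) = (2*j)*(-140 + j) = 2*j*(-140 + j))
x(206) + (-19770 + H(C(6))) = (1 - 76*206 + 2*206²)/(-38 + 206) + (-19770 + 2*(-6/6)*(-140 - 6/6)) = (1 - 15656 + 2*42436)/168 + (-19770 + 2*(-6*⅙)*(-140 - 6*⅙)) = (1 - 15656 + 84872)/168 + (-19770 + 2*(-1)*(-140 - 1)) = (1/168)*69217 + (-19770 + 2*(-1)*(-141)) = 69217/168 + (-19770 + 282) = 69217/168 - 19488 = -3204767/168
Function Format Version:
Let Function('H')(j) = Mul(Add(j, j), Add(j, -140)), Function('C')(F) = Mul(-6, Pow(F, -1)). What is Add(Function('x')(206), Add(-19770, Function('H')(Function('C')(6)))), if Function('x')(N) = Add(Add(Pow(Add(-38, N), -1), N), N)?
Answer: Rational(-3204767, 168) ≈ -19076.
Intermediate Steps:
Function('x')(N) = Add(Pow(Add(-38, N), -1), Mul(2, N)) (Function('x')(N) = Add(Add(N, Pow(Add(-38, N), -1)), N) = Add(Pow(Add(-38, N), -1), Mul(2, N)))
Function('H')(j) = Mul(2, j, Add(-140, j)) (Function('H')(j) = Mul(Mul(2, j), Add(-140, j)) = Mul(2, j, Add(-140, j)))
Add(Function('x')(206), Add(-19770, Function('H')(Function('C')(6)))) = Add(Mul(Pow(Add(-38, 206), -1), Add(1, Mul(-76, 206), Mul(2, Pow(206, 2)))), Add(-19770, Mul(2, Mul(-6, Pow(6, -1)), Add(-140, Mul(-6, Pow(6, -1)))))) = Add(Mul(Pow(168, -1), Add(1, -15656, Mul(2, 42436))), Add(-19770, Mul(2, Mul(-6, Rational(1, 6)), Add(-140, Mul(-6, Rational(1, 6)))))) = Add(Mul(Rational(1, 168), Add(1, -15656, 84872)), Add(-19770, Mul(2, -1, Add(-140, -1)))) = Add(Mul(Rational(1, 168), 69217), Add(-19770, Mul(2, -1, -141))) = Add(Rational(69217, 168), Add(-19770, 282)) = Add(Rational(69217, 168), -19488) = Rational(-3204767, 168)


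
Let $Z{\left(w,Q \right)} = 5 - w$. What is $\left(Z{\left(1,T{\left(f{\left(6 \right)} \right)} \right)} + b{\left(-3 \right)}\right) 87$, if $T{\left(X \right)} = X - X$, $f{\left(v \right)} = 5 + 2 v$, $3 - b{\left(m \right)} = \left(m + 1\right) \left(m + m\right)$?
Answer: $-435$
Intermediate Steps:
$b{\left(m \right)} = 3 - 2 m \left(1 + m\right)$ ($b{\left(m \right)} = 3 - \left(m + 1\right) \left(m + m\right) = 3 - \left(1 + m\right) 2 m = 3 - 2 m \left(1 + m\right)$)
$T{\left(X \right)} = 0$
$\left(Z{\left(1,T{\left(f{\left(6 \right)} \right)} \right)} + b{\left(-3 \right)}\right) 87 = \left(\left(5 - 1\right) - \left(-9 + 18\right)\right) 87 = \left(\left(5 - 1\right) + \left(3 + 6 - 18\right)\right) 87 = \left(4 + \left(3 + 6 - 18\right)\right) 87 = \left(4 - 9\right) 87 = \left(-5\right) 87 = -435$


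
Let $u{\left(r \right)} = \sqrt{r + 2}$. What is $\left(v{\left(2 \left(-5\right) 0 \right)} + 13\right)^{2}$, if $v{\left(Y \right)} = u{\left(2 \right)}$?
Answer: $225$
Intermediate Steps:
$u{\left(r \right)} = \sqrt{2 + r}$
$v{\left(Y \right)} = 2$ ($v{\left(Y \right)} = \sqrt{2 + 2} = \sqrt{4} = 2$)
$\left(v{\left(2 \left(-5\right) 0 \right)} + 13\right)^{2} = \left(2 + 13\right)^{2} = 15^{2} = 225$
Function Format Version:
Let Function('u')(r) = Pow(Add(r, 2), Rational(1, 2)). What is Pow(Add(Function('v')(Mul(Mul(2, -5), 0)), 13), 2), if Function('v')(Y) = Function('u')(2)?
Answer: 225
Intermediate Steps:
Function('u')(r) = Pow(Add(2, r), Rational(1, 2))
Function('v')(Y) = 2 (Function('v')(Y) = Pow(Add(2, 2), Rational(1, 2)) = Pow(4, Rational(1, 2)) = 2)
Pow(Add(Function('v')(Mul(Mul(2, -5), 0)), 13), 2) = Pow(Add(2, 13), 2) = Pow(15, 2) = 225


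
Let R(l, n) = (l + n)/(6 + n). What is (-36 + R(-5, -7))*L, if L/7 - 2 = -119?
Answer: 19656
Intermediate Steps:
R(l, n) = (l + n)/(6 + n)
L = -819 (L = 14 + 7*(-119) = 14 - 833 = -819)
(-36 + R(-5, -7))*L = (-36 + (-5 - 7)/(6 - 7))*(-819) = (-36 - 12/(-1))*(-819) = (-36 - 1*(-12))*(-819) = (-36 + 12)*(-819) = -24*(-819) = 19656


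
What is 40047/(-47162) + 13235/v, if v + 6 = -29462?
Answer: -902147033/694884908 ≈ -1.2983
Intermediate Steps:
v = -29468 (v = -6 - 29462 = -29468)
40047/(-47162) + 13235/v = 40047/(-47162) + 13235/(-29468) = 40047*(-1/47162) + 13235*(-1/29468) = -40047/47162 - 13235/29468 = -902147033/694884908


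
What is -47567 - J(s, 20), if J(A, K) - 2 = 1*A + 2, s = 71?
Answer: -47642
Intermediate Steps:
J(A, K) = 4 + A (J(A, K) = 2 + (1*A + 2) = 2 + (A + 2) = 2 + (2 + A) = 4 + A)
-47567 - J(s, 20) = -47567 - (4 + 71) = -47567 - 1*75 = -47567 - 75 = -47642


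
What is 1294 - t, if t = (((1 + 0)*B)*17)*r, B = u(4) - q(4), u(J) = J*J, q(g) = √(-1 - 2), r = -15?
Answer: 5374 - 255*I*√3 ≈ 5374.0 - 441.67*I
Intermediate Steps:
q(g) = I*√3 (q(g) = √(-3) = I*√3)
u(J) = J²
B = 16 - I*√3 (B = 4² - I*√3 = 16 - I*√3 ≈ 16.0 - 1.732*I)
t = -4080 + 255*I*√3 (t = (((1 + 0)*(16 - I*√3))*17)*(-15) = ((1*(16 - I*√3))*17)*(-15) = ((16 - I*√3)*17)*(-15) = (272 - 17*I*√3)*(-15) = -4080 + 255*I*√3 ≈ -4080.0 + 441.67*I)
1294 - t = 1294 - (-4080 + 255*I*√3) = 1294 + (4080 - 255*I*√3) = 5374 - 255*I*√3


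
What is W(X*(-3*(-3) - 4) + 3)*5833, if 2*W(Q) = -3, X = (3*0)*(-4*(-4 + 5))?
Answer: -17499/2 ≈ -8749.5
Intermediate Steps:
X = 0 (X = 0*(-4*1) = 0*(-4) = 0)
W(Q) = -3/2 (W(Q) = (½)*(-3) = -3/2)
W(X*(-3*(-3) - 4) + 3)*5833 = -3/2*5833 = -17499/2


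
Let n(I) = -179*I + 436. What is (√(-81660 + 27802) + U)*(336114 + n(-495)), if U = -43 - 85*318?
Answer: -11510221315 + 425155*I*√53858 ≈ -1.151e+10 + 9.8667e+7*I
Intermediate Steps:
n(I) = 436 - 179*I
U = -27073 (U = -43 - 27030 = -27073)
(√(-81660 + 27802) + U)*(336114 + n(-495)) = (√(-81660 + 27802) - 27073)*(336114 + (436 - 179*(-495))) = (√(-53858) - 27073)*(336114 + (436 + 88605)) = (I*√53858 - 27073)*(336114 + 89041) = (-27073 + I*√53858)*425155 = -11510221315 + 425155*I*√53858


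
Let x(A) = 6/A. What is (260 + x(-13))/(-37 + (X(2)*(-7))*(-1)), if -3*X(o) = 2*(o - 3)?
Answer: -10122/1261 ≈ -8.0270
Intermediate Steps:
X(o) = 2 - 2*o/3 (X(o) = -2*(o - 3)/3 = -2*(-3 + o)/3 = -(-6 + 2*o)/3 = 2 - 2*o/3)
(260 + x(-13))/(-37 + (X(2)*(-7))*(-1)) = (260 + 6/(-13))/(-37 + ((2 - ⅔*2)*(-7))*(-1)) = (260 + 6*(-1/13))/(-37 + ((2 - 4/3)*(-7))*(-1)) = (260 - 6/13)/(-37 + ((⅔)*(-7))*(-1)) = 3374/(13*(-37 - 14/3*(-1))) = 3374/(13*(-37 + 14/3)) = 3374/(13*(-97/3)) = (3374/13)*(-3/97) = -10122/1261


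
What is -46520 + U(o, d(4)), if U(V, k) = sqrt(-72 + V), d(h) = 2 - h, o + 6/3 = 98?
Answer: -46520 + 2*sqrt(6) ≈ -46515.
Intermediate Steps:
o = 96 (o = -2 + 98 = 96)
-46520 + U(o, d(4)) = -46520 + sqrt(-72 + 96) = -46520 + sqrt(24) = -46520 + 2*sqrt(6)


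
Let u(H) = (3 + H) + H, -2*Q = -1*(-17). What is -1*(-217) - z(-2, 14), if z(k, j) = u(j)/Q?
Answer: 3751/17 ≈ 220.65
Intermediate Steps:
Q = -17/2 (Q = -(-1)*(-17)/2 = -½*17 = -17/2 ≈ -8.5000)
u(H) = 3 + 2*H
z(k, j) = -6/17 - 4*j/17 (z(k, j) = (3 + 2*j)/(-17/2) = (3 + 2*j)*(-2/17) = -6/17 - 4*j/17)
-1*(-217) - z(-2, 14) = -1*(-217) - (-6/17 - 4/17*14) = 217 - (-6/17 - 56/17) = 217 - 1*(-62/17) = 217 + 62/17 = 3751/17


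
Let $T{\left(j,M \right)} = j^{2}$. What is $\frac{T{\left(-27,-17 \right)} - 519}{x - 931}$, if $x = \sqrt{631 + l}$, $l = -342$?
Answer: $- \frac{105}{457} \approx -0.22976$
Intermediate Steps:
$x = 17$ ($x = \sqrt{631 - 342} = \sqrt{289} = 17$)
$\frac{T{\left(-27,-17 \right)} - 519}{x - 931} = \frac{\left(-27\right)^{2} - 519}{17 - 931} = \frac{729 - 519}{-914} = \left(- \frac{1}{914}\right) 210 = - \frac{105}{457}$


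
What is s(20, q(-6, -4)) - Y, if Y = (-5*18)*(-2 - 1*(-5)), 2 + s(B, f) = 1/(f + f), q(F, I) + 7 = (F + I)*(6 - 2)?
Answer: 25191/94 ≈ 267.99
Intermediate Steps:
q(F, I) = -7 + 4*F + 4*I (q(F, I) = -7 + (F + I)*(6 - 2) = -7 + (F + I)*4 = -7 + (4*F + 4*I) = -7 + 4*F + 4*I)
s(B, f) = -2 + 1/(2*f) (s(B, f) = -2 + 1/(f + f) = -2 + 1/(2*f))
Y = -270 (Y = -90*(-2 + 5) = -90*3 = -270)
s(20, q(-6, -4)) - Y = (-2 + 1/(2*(-7 + 4*(-6) + 4*(-4)))) - 1*(-270) = (-2 + 1/(2*(-7 - 24 - 16))) + 270 = (-2 + (½)/(-47)) + 270 = (-2 + (½)*(-1/47)) + 270 = (-2 - 1/94) + 270 = -189/94 + 270 = 25191/94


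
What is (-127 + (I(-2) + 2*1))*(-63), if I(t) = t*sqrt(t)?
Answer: 7875 + 126*I*sqrt(2) ≈ 7875.0 + 178.19*I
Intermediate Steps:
I(t) = t**(3/2)
(-127 + (I(-2) + 2*1))*(-63) = (-127 + ((-2)**(3/2) + 2*1))*(-63) = (-127 + (-2*I*sqrt(2) + 2))*(-63) = (-127 + (2 - 2*I*sqrt(2)))*(-63) = (-125 - 2*I*sqrt(2))*(-63) = 7875 + 126*I*sqrt(2)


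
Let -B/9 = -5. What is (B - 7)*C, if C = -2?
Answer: -76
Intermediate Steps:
B = 45 (B = -9*(-5) = 45)
(B - 7)*C = (45 - 7)*(-2) = 38*(-2) = -76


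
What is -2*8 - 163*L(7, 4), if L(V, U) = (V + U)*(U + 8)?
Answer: -21532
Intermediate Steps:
L(V, U) = (8 + U)*(U + V) (L(V, U) = (U + V)*(8 + U) = (8 + U)*(U + V))
-2*8 - 163*L(7, 4) = -2*8 - 163*(4² + 8*4 + 8*7 + 4*7) = -16 - 163*(16 + 32 + 56 + 28) = -16 - 163*132 = -16 - 21516 = -21532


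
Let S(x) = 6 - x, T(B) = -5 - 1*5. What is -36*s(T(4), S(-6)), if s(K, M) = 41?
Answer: -1476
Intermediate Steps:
T(B) = -10 (T(B) = -5 - 5 = -10)
-36*s(T(4), S(-6)) = -36*41 = -1476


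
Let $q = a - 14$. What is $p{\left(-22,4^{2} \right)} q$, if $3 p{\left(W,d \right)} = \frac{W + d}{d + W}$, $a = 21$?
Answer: $\frac{7}{3} \approx 2.3333$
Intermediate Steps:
$p{\left(W,d \right)} = \frac{1}{3}$ ($p{\left(W,d \right)} = \frac{\left(W + d\right) \frac{1}{d + W}}{3} = \frac{\left(W + d\right) \frac{1}{W + d}}{3} = \frac{1}{3} \cdot 1 = \frac{1}{3}$)
$q = 7$ ($q = 21 - 14 = 7$)
$p{\left(-22,4^{2} \right)} q = \frac{1}{3} \cdot 7 = \frac{7}{3}$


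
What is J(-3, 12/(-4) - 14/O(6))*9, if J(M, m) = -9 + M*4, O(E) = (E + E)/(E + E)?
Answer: -189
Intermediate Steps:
O(E) = 1 (O(E) = (2*E)/((2*E)) = (2*E)*(1/(2*E)) = 1)
J(M, m) = -9 + 4*M
J(-3, 12/(-4) - 14/O(6))*9 = (-9 + 4*(-3))*9 = (-9 - 12)*9 = -21*9 = -189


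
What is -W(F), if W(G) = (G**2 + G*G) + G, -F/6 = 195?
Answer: -2736630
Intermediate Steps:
F = -1170 (F = -6*195 = -1170)
W(G) = G + 2*G**2 (W(G) = (G**2 + G**2) + G = 2*G**2 + G = G + 2*G**2)
-W(F) = -(-1170)*(1 + 2*(-1170)) = -(-1170)*(1 - 2340) = -(-1170)*(-2339) = -1*2736630 = -2736630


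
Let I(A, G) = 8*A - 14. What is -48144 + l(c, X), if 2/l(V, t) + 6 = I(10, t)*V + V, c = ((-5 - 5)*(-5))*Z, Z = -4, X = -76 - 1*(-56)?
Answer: -322709233/6703 ≈ -48144.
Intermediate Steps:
I(A, G) = -14 + 8*A
X = -20 (X = -76 + 56 = -20)
c = -200 (c = ((-5 - 5)*(-5))*(-4) = -10*(-5)*(-4) = 50*(-4) = -200)
l(V, t) = 2/(-6 + 67*V) (l(V, t) = 2/(-6 + ((-14 + 8*10)*V + V)) = 2/(-6 + ((-14 + 80)*V + V)) = 2/(-6 + (66*V + V)) = 2/(-6 + 67*V))
-48144 + l(c, X) = -48144 + 2/(-6 + 67*(-200)) = -48144 + 2/(-6 - 13400) = -48144 + 2/(-13406) = -48144 + 2*(-1/13406) = -48144 - 1/6703 = -322709233/6703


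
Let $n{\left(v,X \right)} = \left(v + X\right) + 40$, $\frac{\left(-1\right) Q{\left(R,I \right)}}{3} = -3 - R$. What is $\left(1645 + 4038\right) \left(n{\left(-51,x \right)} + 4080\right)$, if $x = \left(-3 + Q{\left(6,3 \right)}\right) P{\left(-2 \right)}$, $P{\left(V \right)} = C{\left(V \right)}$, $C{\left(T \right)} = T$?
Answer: $22851343$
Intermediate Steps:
$Q{\left(R,I \right)} = 9 + 3 R$ ($Q{\left(R,I \right)} = - 3 \left(-3 - R\right) = 9 + 3 R$)
$P{\left(V \right)} = V$
$x = -48$ ($x = \left(-3 + \left(9 + 3 \cdot 6\right)\right) \left(-2\right) = \left(-3 + \left(9 + 18\right)\right) \left(-2\right) = \left(-3 + 27\right) \left(-2\right) = 24 \left(-2\right) = -48$)
$n{\left(v,X \right)} = 40 + X + v$ ($n{\left(v,X \right)} = \left(X + v\right) + 40 = 40 + X + v$)
$\left(1645 + 4038\right) \left(n{\left(-51,x \right)} + 4080\right) = \left(1645 + 4038\right) \left(\left(40 - 48 - 51\right) + 4080\right) = 5683 \left(-59 + 4080\right) = 5683 \cdot 4021 = 22851343$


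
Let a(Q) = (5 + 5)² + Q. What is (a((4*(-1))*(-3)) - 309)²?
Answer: 38809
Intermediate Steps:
a(Q) = 100 + Q (a(Q) = 10² + Q = 100 + Q)
(a((4*(-1))*(-3)) - 309)² = ((100 + (4*(-1))*(-3)) - 309)² = ((100 - 4*(-3)) - 309)² = ((100 + 12) - 309)² = (112 - 309)² = (-197)² = 38809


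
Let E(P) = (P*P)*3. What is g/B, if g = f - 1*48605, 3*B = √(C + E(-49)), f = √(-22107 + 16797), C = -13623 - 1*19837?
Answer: 9*√128030/2387 + 145815*I*√217/2387 ≈ 1.3491 + 899.87*I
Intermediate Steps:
C = -33460 (C = -13623 - 19837 = -33460)
f = 3*I*√590 (f = √(-5310) = 3*I*√590 ≈ 72.87*I)
E(P) = 3*P² (E(P) = P²*3 = 3*P²)
B = 11*I*√217/3 (B = √(-33460 + 3*(-49)²)/3 = √(-33460 + 3*2401)/3 = √(-33460 + 7203)/3 = √(-26257)/3 = (11*I*√217)/3 = 11*I*√217/3 ≈ 54.013*I)
g = -48605 + 3*I*√590 (g = 3*I*√590 - 1*48605 = 3*I*√590 - 48605 = -48605 + 3*I*√590 ≈ -48605.0 + 72.87*I)
g/B = (-48605 + 3*I*√590)/((11*I*√217/3)) = (-48605 + 3*I*√590)*(-3*I*√217/2387) = -3*I*√217*(-48605 + 3*I*√590)/2387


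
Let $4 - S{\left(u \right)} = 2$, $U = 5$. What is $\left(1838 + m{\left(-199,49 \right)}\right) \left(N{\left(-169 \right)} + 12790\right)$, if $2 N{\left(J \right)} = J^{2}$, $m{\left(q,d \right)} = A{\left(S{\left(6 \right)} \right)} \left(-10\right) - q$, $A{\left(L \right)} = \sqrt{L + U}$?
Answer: $\frac{110285217}{2} - 270705 \sqrt{7} \approx 5.4426 \cdot 10^{7}$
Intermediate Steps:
$S{\left(u \right)} = 2$ ($S{\left(u \right)} = 4 - 2 = 2$)
$A{\left(L \right)} = \sqrt{5 + L}$ ($A{\left(L \right)} = \sqrt{L + 5} = \sqrt{5 + L}$)
$m{\left(q,d \right)} = - q - 10 \sqrt{7}$ ($m{\left(q,d \right)} = \sqrt{5 + 2} \left(-10\right) - q = \sqrt{7} \left(-10\right) - q = - 10 \sqrt{7} - q = - q - 10 \sqrt{7}$)
$N{\left(J \right)} = \frac{J^{2}}{2}$
$\left(1838 + m{\left(-199,49 \right)}\right) \left(N{\left(-169 \right)} + 12790\right) = \left(1838 - \left(-199 + 10 \sqrt{7}\right)\right) \left(\frac{\left(-169\right)^{2}}{2} + 12790\right) = \left(1838 + \left(199 - 10 \sqrt{7}\right)\right) \left(\frac{1}{2} \cdot 28561 + 12790\right) = \left(2037 - 10 \sqrt{7}\right) \left(\frac{28561}{2} + 12790\right) = \left(2037 - 10 \sqrt{7}\right) \frac{54141}{2} = \frac{110285217}{2} - 270705 \sqrt{7}$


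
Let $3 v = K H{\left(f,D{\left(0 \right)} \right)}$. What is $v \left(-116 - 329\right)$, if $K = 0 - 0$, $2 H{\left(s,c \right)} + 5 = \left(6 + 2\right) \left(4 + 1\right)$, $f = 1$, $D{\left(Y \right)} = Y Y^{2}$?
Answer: $0$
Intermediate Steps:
$D{\left(Y \right)} = Y^{3}$
$H{\left(s,c \right)} = \frac{35}{2}$ ($H{\left(s,c \right)} = - \frac{5}{2} + \frac{\left(6 + 2\right) \left(4 + 1\right)}{2} = - \frac{5}{2} + \frac{8 \cdot 5}{2} = - \frac{5}{2} + \frac{1}{2} \cdot 40 = - \frac{5}{2} + 20 = \frac{35}{2}$)
$K = 0$ ($K = 0 + 0 = 0$)
$v = 0$ ($v = \frac{0 \cdot \frac{35}{2}}{3} = \frac{1}{3} \cdot 0 = 0$)
$v \left(-116 - 329\right) = 0 \left(-116 - 329\right) = 0 \left(-445\right) = 0$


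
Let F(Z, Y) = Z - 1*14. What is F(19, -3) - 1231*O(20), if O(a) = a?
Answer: -24615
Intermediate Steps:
F(Z, Y) = -14 + Z (F(Z, Y) = Z - 14 = -14 + Z)
F(19, -3) - 1231*O(20) = (-14 + 19) - 1231*20 = 5 - 24620 = -24615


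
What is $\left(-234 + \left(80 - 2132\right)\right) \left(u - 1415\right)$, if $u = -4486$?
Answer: $13489686$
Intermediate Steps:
$\left(-234 + \left(80 - 2132\right)\right) \left(u - 1415\right) = \left(-234 + \left(80 - 2132\right)\right) \left(-4486 - 1415\right) = \left(-234 + \left(80 - 2132\right)\right) \left(-5901\right) = \left(-234 - 2052\right) \left(-5901\right) = \left(-2286\right) \left(-5901\right) = 13489686$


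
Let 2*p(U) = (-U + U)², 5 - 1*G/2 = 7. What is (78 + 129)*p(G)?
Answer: 0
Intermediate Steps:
G = -4 (G = 10 - 2*7 = 10 - 14 = -4)
p(U) = 0 (p(U) = (-U + U)²/2 = (½)*0² = (½)*0 = 0)
(78 + 129)*p(G) = (78 + 129)*0 = 207*0 = 0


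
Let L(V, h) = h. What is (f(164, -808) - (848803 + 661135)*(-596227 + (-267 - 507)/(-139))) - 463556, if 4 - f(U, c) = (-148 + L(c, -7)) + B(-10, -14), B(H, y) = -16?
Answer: 125135713643743/139 ≈ 9.0026e+11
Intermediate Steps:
f(U, c) = 175 (f(U, c) = 4 - ((-148 - 7) - 16) = 4 - (-155 - 16) = 4 - 1*(-171) = 4 + 171 = 175)
(f(164, -808) - (848803 + 661135)*(-596227 + (-267 - 507)/(-139))) - 463556 = (175 - (848803 + 661135)*(-596227 + (-267 - 507)/(-139))) - 463556 = (175 - 1509938*(-596227 - 774*(-1/139))) - 463556 = (175 - 1509938*(-596227 + 774/139)) - 463556 = (175 - 1509938*(-82874779)/139) - 463556 = (175 - 1*(-125135778053702/139)) - 463556 = (175 + 125135778053702/139) - 463556 = 125135778078027/139 - 463556 = 125135713643743/139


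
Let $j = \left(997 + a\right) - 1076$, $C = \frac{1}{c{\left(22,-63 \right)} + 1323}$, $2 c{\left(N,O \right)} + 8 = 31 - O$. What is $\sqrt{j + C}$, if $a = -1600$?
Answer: $\frac{i \sqrt{3132938758}}{1366} \approx 40.976 i$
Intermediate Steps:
$c{\left(N,O \right)} = \frac{23}{2} - \frac{O}{2}$ ($c{\left(N,O \right)} = -4 + \frac{31 - O}{2} = -4 - \left(- \frac{31}{2} + \frac{O}{2}\right) = \frac{23}{2} - \frac{O}{2}$)
$C = \frac{1}{1366}$ ($C = \frac{1}{\left(\frac{23}{2} - - \frac{63}{2}\right) + 1323} = \frac{1}{\left(\frac{23}{2} + \frac{63}{2}\right) + 1323} = \frac{1}{43 + 1323} = \frac{1}{1366} \approx 0.00073206$)
$j = -1679$ ($j = \left(997 - 1600\right) - 1076 = -603 - 1076 = -1679$)
$\sqrt{j + C} = \sqrt{-1679 + \frac{1}{1366}} = \sqrt{- \frac{2293513}{1366}} = \frac{i \sqrt{3132938758}}{1366}$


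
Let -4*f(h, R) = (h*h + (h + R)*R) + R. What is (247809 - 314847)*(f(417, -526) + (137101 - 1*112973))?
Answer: 4497747015/2 ≈ 2.2489e+9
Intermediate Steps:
f(h, R) = -R/4 - h²/4 - R*(R + h)/4 (f(h, R) = -((h*h + (h + R)*R) + R)/4 = -((h² + (R + h)*R) + R)/4 = -((h² + R*(R + h)) + R)/4 = -(R + h² + R*(R + h))/4 = -R/4 - h²/4 - R*(R + h)/4)
(247809 - 314847)*(f(417, -526) + (137101 - 1*112973)) = (247809 - 314847)*((-¼*(-526) - ¼*(-526)² - ¼*417² - ¼*(-526)*417) + (137101 - 1*112973)) = -67038*((263/2 - ¼*276676 - ¼*173889 + 109671/2) + (137101 - 112973)) = -67038*((263/2 - 69169 - 173889/4 + 109671/2) + 24128) = -67038*(-230697/4 + 24128) = -67038*(-134185/4) = 4497747015/2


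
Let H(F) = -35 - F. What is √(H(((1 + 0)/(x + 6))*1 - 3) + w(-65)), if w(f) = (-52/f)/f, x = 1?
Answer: I*√6656923/455 ≈ 5.6706*I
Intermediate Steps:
w(f) = -52/f²
√(H(((1 + 0)/(x + 6))*1 - 3) + w(-65)) = √((-35 - (((1 + 0)/(1 + 6))*1 - 3)) - 52/(-65)²) = √((-35 - ((1/7)*1 - 3)) - 52*1/4225) = √((-35 - ((1*(⅐))*1 - 3)) - 4/325) = √((-35 - ((⅐)*1 - 3)) - 4/325) = √((-35 - (⅐ - 3)) - 4/325) = √((-35 - 1*(-20/7)) - 4/325) = √((-35 + 20/7) - 4/325) = √(-225/7 - 4/325) = √(-73153/2275) = I*√6656923/455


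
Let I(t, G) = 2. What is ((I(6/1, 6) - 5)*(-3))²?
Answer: 81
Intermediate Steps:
((I(6/1, 6) - 5)*(-3))² = ((2 - 5)*(-3))² = (-3*(-3))² = 9² = 81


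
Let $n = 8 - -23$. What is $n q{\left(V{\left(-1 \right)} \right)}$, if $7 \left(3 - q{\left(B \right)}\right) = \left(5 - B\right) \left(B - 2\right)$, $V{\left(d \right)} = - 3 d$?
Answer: $\frac{589}{7} \approx 84.143$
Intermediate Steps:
$q{\left(B \right)} = 3 - \frac{\left(-2 + B\right) \left(5 - B\right)}{7}$ ($q{\left(B \right)} = 3 - \frac{\left(5 - B\right) \left(B - 2\right)}{7} = 3 - \frac{\left(5 - B\right) \left(-2 + B\right)}{7} = 3 - \frac{\left(-2 + B\right) \left(5 - B\right)}{7}$)
$n = 31$ ($n = 8 + 23 = 31$)
$n q{\left(V{\left(-1 \right)} \right)} = 31 \left(\frac{31}{7} - \left(-3\right) \left(-1\right) + \frac{\left(\left(-3\right) \left(-1\right)\right)^{2}}{7}\right) = 31 \left(\frac{31}{7} - 3 + \frac{3^{2}}{7}\right) = 31 \left(\frac{31}{7} - 3 + \frac{1}{7} \cdot 9\right) = 31 \left(\frac{31}{7} - 3 + \frac{9}{7}\right) = 31 \cdot \frac{19}{7} = \frac{589}{7}$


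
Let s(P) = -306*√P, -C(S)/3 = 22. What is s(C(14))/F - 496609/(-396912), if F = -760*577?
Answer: 496609/396912 + 153*I*√66/219260 ≈ 1.2512 + 0.005669*I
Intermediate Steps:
C(S) = -66 (C(S) = -3*22 = -66)
F = -438520
s(C(14))/F - 496609/(-396912) = -306*I*√66/(-438520) - 496609/(-396912) = -306*I*√66*(-1/438520) - 496609*(-1)/396912 = -306*I*√66*(-1/438520) - 1*(-496609/396912) = 153*I*√66/219260 + 496609/396912 = 496609/396912 + 153*I*√66/219260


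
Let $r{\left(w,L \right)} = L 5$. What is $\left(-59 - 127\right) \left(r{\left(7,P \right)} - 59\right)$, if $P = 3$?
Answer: $8184$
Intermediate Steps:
$r{\left(w,L \right)} = 5 L$
$\left(-59 - 127\right) \left(r{\left(7,P \right)} - 59\right) = \left(-59 - 127\right) \left(5 \cdot 3 - 59\right) = - 186 \left(15 - 59\right) = \left(-186\right) \left(-44\right) = 8184$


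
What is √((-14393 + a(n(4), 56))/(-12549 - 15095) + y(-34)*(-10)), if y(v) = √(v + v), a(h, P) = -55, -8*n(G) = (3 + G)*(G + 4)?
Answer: 2*√(6240633 - 238809605*I*√17)/6911 ≈ 6.4415 - 6.4008*I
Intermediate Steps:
n(G) = -(3 + G)*(4 + G)/8 (n(G) = -(3 + G)*(G + 4)/8 = -(3 + G)*(4 + G)/8)
y(v) = √2*√v (y(v) = √(2*v) = √2*√v)
√((-14393 + a(n(4), 56))/(-12549 - 15095) + y(-34)*(-10)) = √((-14393 - 55)/(-12549 - 15095) + (√2*√(-34))*(-10)) = √(-14448/(-27644) + (√2*(I*√34))*(-10)) = √(-14448*(-1/27644) + (2*I*√17)*(-10)) = √(3612/6911 - 20*I*√17)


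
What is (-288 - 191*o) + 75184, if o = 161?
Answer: 44145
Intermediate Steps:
(-288 - 191*o) + 75184 = (-288 - 191*161) + 75184 = (-288 - 30751) + 75184 = -31039 + 75184 = 44145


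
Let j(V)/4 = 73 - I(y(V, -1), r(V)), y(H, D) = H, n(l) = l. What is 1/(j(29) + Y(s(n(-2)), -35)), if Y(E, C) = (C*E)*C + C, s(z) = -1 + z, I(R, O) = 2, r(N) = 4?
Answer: -1/3426 ≈ -0.00029189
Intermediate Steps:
j(V) = 284 (j(V) = 4*(73 - 1*2) = 4*(73 - 2) = 4*71 = 284)
Y(E, C) = C + E*C² (Y(E, C) = E*C² + C = C + E*C²)
1/(j(29) + Y(s(n(-2)), -35)) = 1/(284 - 35*(1 - 35*(-1 - 2))) = 1/(284 - 35*(1 - 35*(-3))) = 1/(284 - 35*(1 + 105)) = 1/(284 - 35*106) = 1/(284 - 3710) = 1/(-3426) = -1/3426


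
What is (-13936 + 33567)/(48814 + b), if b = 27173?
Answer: 19631/75987 ≈ 0.25835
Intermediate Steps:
(-13936 + 33567)/(48814 + b) = (-13936 + 33567)/(48814 + 27173) = 19631/75987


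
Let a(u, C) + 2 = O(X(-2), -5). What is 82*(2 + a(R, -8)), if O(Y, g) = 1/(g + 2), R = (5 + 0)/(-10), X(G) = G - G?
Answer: -82/3 ≈ -27.333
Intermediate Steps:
X(G) = 0
R = -1/2 (R = 5*(-1/10) = -1/2 ≈ -0.50000)
O(Y, g) = 1/(2 + g)
a(u, C) = -7/3 (a(u, C) = -2 + 1/(2 - 5) = -2 + 1/(-3) = -2 - 1/3 = -7/3)
82*(2 + a(R, -8)) = 82*(2 - 7/3) = 82*(-1/3) = -82/3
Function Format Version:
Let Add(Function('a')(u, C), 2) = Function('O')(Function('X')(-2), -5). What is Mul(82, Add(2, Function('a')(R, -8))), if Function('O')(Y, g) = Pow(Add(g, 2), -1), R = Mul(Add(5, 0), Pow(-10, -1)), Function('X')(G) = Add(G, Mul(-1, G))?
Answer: Rational(-82, 3) ≈ -27.333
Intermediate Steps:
Function('X')(G) = 0
R = Rational(-1, 2) (R = Mul(5, Rational(-1, 10)) = Rational(-1, 2) ≈ -0.50000)
Function('O')(Y, g) = Pow(Add(2, g), -1)
Function('a')(u, C) = Rational(-7, 3) (Function('a')(u, C) = Add(-2, Pow(Add(2, -5), -1)) = Add(-2, Pow(-3, -1)) = Add(-2, Rational(-1, 3)) = Rational(-7, 3))
Mul(82, Add(2, Function('a')(R, -8))) = Mul(82, Add(2, Rational(-7, 3))) = Mul(82, Rational(-1, 3)) = Rational(-82, 3)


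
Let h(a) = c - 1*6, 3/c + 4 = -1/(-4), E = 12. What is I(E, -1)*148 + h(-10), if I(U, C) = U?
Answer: 8846/5 ≈ 1769.2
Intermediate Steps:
c = -4/5 (c = 3/(-4 - 1/(-4)) = 3/(-4 - 1*(-1/4)) = 3/(-4 + 1/4) = 3/(-15/4) = 3*(-4/15) = -4/5 ≈ -0.80000)
h(a) = -34/5 (h(a) = -4/5 - 1*6 = -4/5 - 6 = -34/5)
I(E, -1)*148 + h(-10) = 12*148 - 34/5 = 1776 - 34/5 = 8846/5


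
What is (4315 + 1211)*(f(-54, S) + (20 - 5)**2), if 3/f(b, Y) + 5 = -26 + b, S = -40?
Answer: 105668172/85 ≈ 1.2432e+6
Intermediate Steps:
f(b, Y) = 3/(-31 + b) (f(b, Y) = 3/(-5 + (-26 + b)) = 3/(-31 + b))
(4315 + 1211)*(f(-54, S) + (20 - 5)**2) = (4315 + 1211)*(3/(-31 - 54) + (20 - 5)**2) = 5526*(3/(-85) + 15**2) = 5526*(3*(-1/85) + 225) = 5526*(-3/85 + 225) = 5526*(19122/85) = 105668172/85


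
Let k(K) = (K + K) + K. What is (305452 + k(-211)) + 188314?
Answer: 493133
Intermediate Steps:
k(K) = 3*K (k(K) = 2*K + K = 3*K)
(305452 + k(-211)) + 188314 = (305452 + 3*(-211)) + 188314 = (305452 - 633) + 188314 = 304819 + 188314 = 493133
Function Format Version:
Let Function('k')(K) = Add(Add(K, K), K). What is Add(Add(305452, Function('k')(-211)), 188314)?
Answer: 493133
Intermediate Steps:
Function('k')(K) = Mul(3, K) (Function('k')(K) = Add(Mul(2, K), K) = Mul(3, K))
Add(Add(305452, Function('k')(-211)), 188314) = Add(Add(305452, Mul(3, -211)), 188314) = Add(Add(305452, -633), 188314) = Add(304819, 188314) = 493133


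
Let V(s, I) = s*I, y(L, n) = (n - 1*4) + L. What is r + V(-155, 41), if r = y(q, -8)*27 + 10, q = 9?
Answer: -6426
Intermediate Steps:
y(L, n) = -4 + L + n (y(L, n) = (n - 4) + L = (-4 + n) + L = -4 + L + n)
r = -71 (r = (-4 + 9 - 8)*27 + 10 = -3*27 + 10 = -81 + 10 = -71)
V(s, I) = I*s
r + V(-155, 41) = -71 + 41*(-155) = -71 - 6355 = -6426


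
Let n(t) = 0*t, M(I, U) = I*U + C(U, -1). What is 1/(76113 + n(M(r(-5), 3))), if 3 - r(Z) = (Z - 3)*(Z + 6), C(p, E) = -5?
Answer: 1/76113 ≈ 1.3138e-5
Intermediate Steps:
r(Z) = 3 - (-3 + Z)*(6 + Z) (r(Z) = 3 - (Z - 3)*(Z + 6) = 3 - (-3 + Z)*(6 + Z))
M(I, U) = -5 + I*U (M(I, U) = I*U - 5 = -5 + I*U)
n(t) = 0
1/(76113 + n(M(r(-5), 3))) = 1/(76113 + 0) = 1/76113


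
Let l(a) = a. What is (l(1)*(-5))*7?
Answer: -35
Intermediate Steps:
(l(1)*(-5))*7 = (1*(-5))*7 = -5*7 = -35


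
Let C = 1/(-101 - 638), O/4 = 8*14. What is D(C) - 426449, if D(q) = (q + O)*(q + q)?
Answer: -232893416471/546121 ≈ -4.2645e+5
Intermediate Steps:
O = 448 (O = 4*(8*14) = 4*112 = 448)
C = -1/739 (C = 1/(-739) = -1/739 ≈ -0.0013532)
D(q) = 2*q*(448 + q) (D(q) = (q + 448)*(q + q) = (448 + q)*(2*q) = 2*q*(448 + q))
D(C) - 426449 = 2*(-1/739)*(448 - 1/739) - 426449 = 2*(-1/739)*(331071/739) - 426449 = -662142/546121 - 426449 = -232893416471/546121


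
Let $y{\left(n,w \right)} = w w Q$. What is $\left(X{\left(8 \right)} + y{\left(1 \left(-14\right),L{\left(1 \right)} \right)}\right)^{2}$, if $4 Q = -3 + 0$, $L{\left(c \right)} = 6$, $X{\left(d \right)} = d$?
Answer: $361$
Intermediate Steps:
$Q = - \frac{3}{4}$ ($Q = \frac{-3 + 0}{4} = \frac{1}{4} \left(-3\right) = - \frac{3}{4} \approx -0.75$)
$y{\left(n,w \right)} = - \frac{3 w^{2}}{4}$ ($y{\left(n,w \right)} = w w \left(- \frac{3}{4}\right) = w^{2} \left(- \frac{3}{4}\right) = - \frac{3 w^{2}}{4}$)
$\left(X{\left(8 \right)} + y{\left(1 \left(-14\right),L{\left(1 \right)} \right)}\right)^{2} = \left(8 - \frac{3 \cdot 6^{2}}{4}\right)^{2} = \left(8 - 27\right)^{2} = \left(-19\right)^{2} = 361$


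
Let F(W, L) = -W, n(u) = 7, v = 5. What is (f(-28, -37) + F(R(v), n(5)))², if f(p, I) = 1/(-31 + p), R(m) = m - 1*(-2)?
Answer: 171396/3481 ≈ 49.238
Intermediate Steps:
R(m) = 2 + m (R(m) = m + 2 = 2 + m)
(f(-28, -37) + F(R(v), n(5)))² = (1/(-31 - 28) - (2 + 5))² = (1/(-59) - 1*7)² = (-1/59 - 7)² = (-414/59)² = 171396/3481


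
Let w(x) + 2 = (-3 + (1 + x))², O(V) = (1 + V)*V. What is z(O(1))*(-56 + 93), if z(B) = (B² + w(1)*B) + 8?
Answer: 370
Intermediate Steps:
O(V) = V*(1 + V)
w(x) = -2 + (-2 + x)² (w(x) = -2 + (-3 + (1 + x))² = -2 + (-2 + x)²)
z(B) = 8 + B² - B (z(B) = (B² + (-2 + (-2 + 1)²)*B) + 8 = (B² + (-2 + (-1)²)*B) + 8 = (B² + (-2 + 1)*B) + 8 = (B² - B) + 8 = 8 + B² - B)
z(O(1))*(-56 + 93) = (8 + (1*(1 + 1))² - (1 + 1))*(-56 + 93) = (8 + (1*2)² - 2)*37 = (8 + 2² - 1*2)*37 = (8 + 4 - 2)*37 = 10*37 = 370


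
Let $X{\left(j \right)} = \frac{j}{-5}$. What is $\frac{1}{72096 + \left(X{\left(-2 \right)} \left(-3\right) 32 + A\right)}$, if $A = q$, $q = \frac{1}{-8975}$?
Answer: $\frac{8975}{646716959} \approx 1.3878 \cdot 10^{-5}$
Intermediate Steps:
$q = - \frac{1}{8975} \approx -0.00011142$
$A = - \frac{1}{8975} \approx -0.00011142$
$X{\left(j \right)} = - \frac{j}{5}$ ($X{\left(j \right)} = j \left(- \frac{1}{5}\right) = - \frac{j}{5}$)
$\frac{1}{72096 + \left(X{\left(-2 \right)} \left(-3\right) 32 + A\right)} = \frac{1}{72096 + \left(\left(- \frac{1}{5}\right) \left(-2\right) \left(-3\right) 32 - \frac{1}{8975}\right)} = \frac{1}{72096 + \left(\frac{2}{5} \left(-3\right) 32 - \frac{1}{8975}\right)} = \frac{1}{72096 - \frac{344641}{8975}} = \frac{1}{\frac{646716959}{8975}} = \frac{8975}{646716959}$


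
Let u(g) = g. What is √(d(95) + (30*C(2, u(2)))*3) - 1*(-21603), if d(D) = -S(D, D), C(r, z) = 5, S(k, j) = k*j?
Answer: 21603 + 35*I*√7 ≈ 21603.0 + 92.601*I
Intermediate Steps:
S(k, j) = j*k
d(D) = -D² (d(D) = -D*D = -D²)
√(d(95) + (30*C(2, u(2)))*3) - 1*(-21603) = √(-1*95² + (30*5)*3) - 1*(-21603) = √(-1*9025 + 150*3) + 21603 = √(-9025 + 450) + 21603 = √(-8575) + 21603 = 35*I*√7 + 21603 = 21603 + 35*I*√7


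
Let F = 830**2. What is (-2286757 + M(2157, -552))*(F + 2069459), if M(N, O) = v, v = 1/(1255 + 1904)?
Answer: -6642004678686986/1053 ≈ -6.3077e+12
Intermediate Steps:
v = 1/3159 ≈ 0.00031656
M(N, O) = 1/3159
F = 688900
(-2286757 + M(2157, -552))*(F + 2069459) = (-2286757 + 1/3159)*(688900 + 2069459) = -7223865362/3159*2758359 = -6642004678686986/1053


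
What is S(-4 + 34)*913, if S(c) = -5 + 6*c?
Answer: 159775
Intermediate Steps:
S(-4 + 34)*913 = (-5 + 6*(-4 + 34))*913 = (-5 + 6*30)*913 = (-5 + 180)*913 = 175*913 = 159775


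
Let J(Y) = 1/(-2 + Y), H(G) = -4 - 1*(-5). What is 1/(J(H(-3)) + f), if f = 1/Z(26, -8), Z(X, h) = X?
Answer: -26/25 ≈ -1.0400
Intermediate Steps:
H(G) = 1 (H(G) = -4 + 5 = 1)
f = 1/26 ≈ 0.038462
1/(J(H(-3)) + f) = 1/(1/(-2 + 1) + 1/26) = 1/(1/(-1) + 1/26) = 1/(-1 + 1/26) = 1/(-25/26) = -26/25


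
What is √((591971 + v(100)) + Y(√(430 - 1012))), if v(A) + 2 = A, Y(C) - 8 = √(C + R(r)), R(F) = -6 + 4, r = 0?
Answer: √(592077 + √(-2 + I*√582)) ≈ 769.47 + 0.002*I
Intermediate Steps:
R(F) = -2
Y(C) = 8 + √(-2 + C) (Y(C) = 8 + √(C - 2) = 8 + √(-2 + C))
v(A) = -2 + A
√((591971 + v(100)) + Y(√(430 - 1012))) = √((591971 + (-2 + 100)) + (8 + √(-2 + √(430 - 1012)))) = √((591971 + 98) + (8 + √(-2 + √(-582)))) = √(592069 + (8 + √(-2 + I*√582))) = √(592077 + √(-2 + I*√582))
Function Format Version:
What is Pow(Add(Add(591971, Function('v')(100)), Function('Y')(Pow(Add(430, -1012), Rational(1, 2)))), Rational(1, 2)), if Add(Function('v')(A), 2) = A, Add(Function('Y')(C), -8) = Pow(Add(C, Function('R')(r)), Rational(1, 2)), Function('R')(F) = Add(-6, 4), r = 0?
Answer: Pow(Add(592077, Pow(Add(-2, Mul(I, Pow(582, Rational(1, 2)))), Rational(1, 2))), Rational(1, 2)) ≈ Add(769.47, Mul(0.002, I))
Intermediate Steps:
Function('R')(F) = -2
Function('Y')(C) = Add(8, Pow(Add(-2, C), Rational(1, 2))) (Function('Y')(C) = Add(8, Pow(Add(C, -2), Rational(1, 2))) = Add(8, Pow(Add(-2, C), Rational(1, 2))))
Function('v')(A) = Add(-2, A)
Pow(Add(Add(591971, Function('v')(100)), Function('Y')(Pow(Add(430, -1012), Rational(1, 2)))), Rational(1, 2)) = Pow(Add(Add(591971, Add(-2, 100)), Add(8, Pow(Add(-2, Pow(Add(430, -1012), Rational(1, 2))), Rational(1, 2)))), Rational(1, 2)) = Pow(Add(Add(591971, 98), Add(8, Pow(Add(-2, Pow(-582, Rational(1, 2))), Rational(1, 2)))), Rational(1, 2)) = Pow(Add(592069, Add(8, Pow(Add(-2, Mul(I, Pow(582, Rational(1, 2)))), Rational(1, 2)))), Rational(1, 2)) = Pow(Add(592077, Pow(Add(-2, Mul(I, Pow(582, Rational(1, 2)))), Rational(1, 2))), Rational(1, 2))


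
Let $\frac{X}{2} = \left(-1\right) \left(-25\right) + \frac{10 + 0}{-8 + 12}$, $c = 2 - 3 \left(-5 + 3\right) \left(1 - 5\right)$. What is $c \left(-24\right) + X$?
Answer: $583$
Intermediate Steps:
$c = -22$ ($c = 2 - 3 \left(\left(-2\right) \left(-4\right)\right) = 2 - 24 = -22$)
$X = 55$ ($X = 2 \left(\left(-1\right) \left(-25\right) + \frac{10 + 0}{-8 + 12}\right) = 2 \left(25 + \frac{10}{4}\right) = 2 \left(25 + 10 \cdot \frac{1}{4}\right) = 2 \left(25 + \frac{5}{2}\right) = 2 \cdot \frac{55}{2} = 55$)
$c \left(-24\right) + X = \left(-22\right) \left(-24\right) + 55 = 528 + 55 = 583$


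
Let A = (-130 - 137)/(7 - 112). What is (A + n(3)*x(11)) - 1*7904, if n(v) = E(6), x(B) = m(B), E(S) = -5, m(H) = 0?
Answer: -276551/35 ≈ -7901.5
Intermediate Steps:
A = 89/35 (A = -267/(-105) = -267*(-1/105) = 89/35 ≈ 2.5429)
x(B) = 0
n(v) = -5
(A + n(3)*x(11)) - 1*7904 = (89/35 - 5*0) - 1*7904 = (89/35 + 0) - 7904 = 89/35 - 7904 = -276551/35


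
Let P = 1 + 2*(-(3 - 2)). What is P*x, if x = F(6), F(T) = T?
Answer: -6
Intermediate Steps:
x = 6
P = -1 (P = 1 + 2*(-1*1) = 1 + 2*(-1) = 1 - 2 = -1)
P*x = -1*6 = -6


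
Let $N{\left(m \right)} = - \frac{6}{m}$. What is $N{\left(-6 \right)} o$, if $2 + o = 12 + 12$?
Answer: $22$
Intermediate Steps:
$o = 22$ ($o = -2 + \left(12 + 12\right) = -2 + 24 = 22$)
$N{\left(-6 \right)} o = - \frac{6}{-6} \cdot 22 = \left(-6\right) \left(- \frac{1}{6}\right) 22 = 1 \cdot 22 = 22$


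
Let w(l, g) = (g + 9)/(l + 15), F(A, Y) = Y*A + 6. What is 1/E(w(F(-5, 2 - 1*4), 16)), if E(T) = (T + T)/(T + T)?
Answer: 1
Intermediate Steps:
F(A, Y) = 6 + A*Y (F(A, Y) = A*Y + 6 = 6 + A*Y)
w(l, g) = (9 + g)/(15 + l)
E(T) = 1 (E(T) = (2*T)/((2*T)) = (2*T)*(1/(2*T)) = 1)
1/E(w(F(-5, 2 - 1*4), 16)) = 1/1 = 1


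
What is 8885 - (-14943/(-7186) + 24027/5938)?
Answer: 94716429656/10667617 ≈ 8878.9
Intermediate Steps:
8885 - (-14943/(-7186) + 24027/5938) = 8885 - (-14943*(-1/7186) + 24027*(1/5938)) = 8885 - (14943/7186 + 24027/5938) = 8885 - 1*65347389/10667617 = 8885 - 65347389/10667617 = 94716429656/10667617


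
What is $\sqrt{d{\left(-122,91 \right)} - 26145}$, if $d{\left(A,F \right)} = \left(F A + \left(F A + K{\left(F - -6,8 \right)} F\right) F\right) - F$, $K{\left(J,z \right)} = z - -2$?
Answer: $7 i \sqrt{19690} \approx 982.25 i$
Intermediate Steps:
$K{\left(J,z \right)} = 2 + z$ ($K{\left(J,z \right)} = z + 2 = 2 + z$)
$d{\left(A,F \right)} = - F + A F + F \left(10 F + A F\right)$ ($d{\left(A,F \right)} = \left(F A + \left(F A + \left(2 + 8\right) F\right) F\right) - F = \left(A F + \left(A F + 10 F\right) F\right) - F = \left(A F + \left(10 F + A F\right) F\right) - F = \left(A F + F \left(10 F + A F\right)\right) - F = - F + A F + F \left(10 F + A F\right)$)
$\sqrt{d{\left(-122,91 \right)} - 26145} = \sqrt{91 \left(-1 - 122 + 10 \cdot 91 - 11102\right) - 26145} = \sqrt{91 \left(-1 - 122 + 910 - 11102\right) - 26145} = \sqrt{91 \left(-10315\right) - 26145} = \sqrt{-938665 - 26145} = \sqrt{-964810} = 7 i \sqrt{19690}$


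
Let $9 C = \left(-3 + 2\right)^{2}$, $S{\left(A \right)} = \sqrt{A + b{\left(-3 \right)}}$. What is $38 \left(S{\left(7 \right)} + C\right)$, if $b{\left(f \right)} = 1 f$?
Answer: $\frac{722}{9} \approx 80.222$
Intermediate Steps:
$b{\left(f \right)} = f$
$S{\left(A \right)} = \sqrt{-3 + A}$ ($S{\left(A \right)} = \sqrt{A - 3} = \sqrt{-3 + A}$)
$C = \frac{1}{9}$ ($C = \frac{\left(-3 + 2\right)^{2}}{9} = \frac{\left(-1\right)^{2}}{9} = \frac{1}{9} \cdot 1 = \frac{1}{9} \approx 0.11111$)
$38 \left(S{\left(7 \right)} + C\right) = 38 \left(\sqrt{-3 + 7} + \frac{1}{9}\right) = 38 \left(\sqrt{4} + \frac{1}{9}\right) = 38 \left(2 + \frac{1}{9}\right) = 38 \cdot \frac{19}{9} = \frac{722}{9}$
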